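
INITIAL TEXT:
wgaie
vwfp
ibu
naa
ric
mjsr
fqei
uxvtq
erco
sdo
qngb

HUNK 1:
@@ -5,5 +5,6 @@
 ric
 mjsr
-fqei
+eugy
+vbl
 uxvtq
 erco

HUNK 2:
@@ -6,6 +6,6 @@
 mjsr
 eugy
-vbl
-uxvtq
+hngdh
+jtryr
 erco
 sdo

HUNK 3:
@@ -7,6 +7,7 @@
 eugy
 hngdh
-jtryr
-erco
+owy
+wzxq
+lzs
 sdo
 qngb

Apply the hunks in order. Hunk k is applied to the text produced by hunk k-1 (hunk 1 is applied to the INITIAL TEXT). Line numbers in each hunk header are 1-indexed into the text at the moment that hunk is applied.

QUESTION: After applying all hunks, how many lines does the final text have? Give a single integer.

Hunk 1: at line 5 remove [fqei] add [eugy,vbl] -> 12 lines: wgaie vwfp ibu naa ric mjsr eugy vbl uxvtq erco sdo qngb
Hunk 2: at line 6 remove [vbl,uxvtq] add [hngdh,jtryr] -> 12 lines: wgaie vwfp ibu naa ric mjsr eugy hngdh jtryr erco sdo qngb
Hunk 3: at line 7 remove [jtryr,erco] add [owy,wzxq,lzs] -> 13 lines: wgaie vwfp ibu naa ric mjsr eugy hngdh owy wzxq lzs sdo qngb
Final line count: 13

Answer: 13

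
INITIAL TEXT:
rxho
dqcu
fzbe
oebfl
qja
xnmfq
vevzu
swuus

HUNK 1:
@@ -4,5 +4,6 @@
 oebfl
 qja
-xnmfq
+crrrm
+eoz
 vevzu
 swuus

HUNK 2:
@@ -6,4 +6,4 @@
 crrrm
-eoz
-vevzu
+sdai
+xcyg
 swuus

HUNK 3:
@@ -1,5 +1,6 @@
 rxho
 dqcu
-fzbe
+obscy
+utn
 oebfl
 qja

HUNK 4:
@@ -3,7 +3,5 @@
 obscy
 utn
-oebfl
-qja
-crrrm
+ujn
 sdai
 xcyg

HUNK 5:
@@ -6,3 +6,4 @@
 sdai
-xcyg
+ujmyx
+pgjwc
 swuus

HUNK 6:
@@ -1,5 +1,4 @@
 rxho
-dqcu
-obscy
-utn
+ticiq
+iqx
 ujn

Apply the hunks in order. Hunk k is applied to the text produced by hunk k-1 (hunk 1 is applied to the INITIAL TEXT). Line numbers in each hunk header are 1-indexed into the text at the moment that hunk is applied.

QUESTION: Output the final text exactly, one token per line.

Answer: rxho
ticiq
iqx
ujn
sdai
ujmyx
pgjwc
swuus

Derivation:
Hunk 1: at line 4 remove [xnmfq] add [crrrm,eoz] -> 9 lines: rxho dqcu fzbe oebfl qja crrrm eoz vevzu swuus
Hunk 2: at line 6 remove [eoz,vevzu] add [sdai,xcyg] -> 9 lines: rxho dqcu fzbe oebfl qja crrrm sdai xcyg swuus
Hunk 3: at line 1 remove [fzbe] add [obscy,utn] -> 10 lines: rxho dqcu obscy utn oebfl qja crrrm sdai xcyg swuus
Hunk 4: at line 3 remove [oebfl,qja,crrrm] add [ujn] -> 8 lines: rxho dqcu obscy utn ujn sdai xcyg swuus
Hunk 5: at line 6 remove [xcyg] add [ujmyx,pgjwc] -> 9 lines: rxho dqcu obscy utn ujn sdai ujmyx pgjwc swuus
Hunk 6: at line 1 remove [dqcu,obscy,utn] add [ticiq,iqx] -> 8 lines: rxho ticiq iqx ujn sdai ujmyx pgjwc swuus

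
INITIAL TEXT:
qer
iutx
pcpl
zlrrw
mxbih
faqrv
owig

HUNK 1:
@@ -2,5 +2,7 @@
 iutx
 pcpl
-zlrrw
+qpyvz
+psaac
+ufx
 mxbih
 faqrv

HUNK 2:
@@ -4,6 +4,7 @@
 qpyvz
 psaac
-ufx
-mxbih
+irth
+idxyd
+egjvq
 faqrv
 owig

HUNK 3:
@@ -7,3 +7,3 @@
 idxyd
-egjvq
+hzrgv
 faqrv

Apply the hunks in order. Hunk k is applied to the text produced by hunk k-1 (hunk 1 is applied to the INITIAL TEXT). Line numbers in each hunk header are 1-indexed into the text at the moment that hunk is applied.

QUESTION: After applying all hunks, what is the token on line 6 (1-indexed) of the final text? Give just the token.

Answer: irth

Derivation:
Hunk 1: at line 2 remove [zlrrw] add [qpyvz,psaac,ufx] -> 9 lines: qer iutx pcpl qpyvz psaac ufx mxbih faqrv owig
Hunk 2: at line 4 remove [ufx,mxbih] add [irth,idxyd,egjvq] -> 10 lines: qer iutx pcpl qpyvz psaac irth idxyd egjvq faqrv owig
Hunk 3: at line 7 remove [egjvq] add [hzrgv] -> 10 lines: qer iutx pcpl qpyvz psaac irth idxyd hzrgv faqrv owig
Final line 6: irth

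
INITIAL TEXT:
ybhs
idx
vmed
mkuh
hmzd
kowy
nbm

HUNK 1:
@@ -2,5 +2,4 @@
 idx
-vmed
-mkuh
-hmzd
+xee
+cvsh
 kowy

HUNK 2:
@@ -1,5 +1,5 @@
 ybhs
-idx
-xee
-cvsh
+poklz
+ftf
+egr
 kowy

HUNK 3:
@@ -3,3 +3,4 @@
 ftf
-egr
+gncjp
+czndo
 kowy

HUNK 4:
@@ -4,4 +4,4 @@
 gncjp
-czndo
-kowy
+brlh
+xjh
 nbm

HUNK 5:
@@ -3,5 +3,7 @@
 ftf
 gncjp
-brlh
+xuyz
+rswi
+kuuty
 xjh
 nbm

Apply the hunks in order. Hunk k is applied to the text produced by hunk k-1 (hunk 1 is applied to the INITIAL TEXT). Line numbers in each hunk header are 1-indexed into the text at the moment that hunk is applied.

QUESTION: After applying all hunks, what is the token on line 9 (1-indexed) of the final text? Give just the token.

Answer: nbm

Derivation:
Hunk 1: at line 2 remove [vmed,mkuh,hmzd] add [xee,cvsh] -> 6 lines: ybhs idx xee cvsh kowy nbm
Hunk 2: at line 1 remove [idx,xee,cvsh] add [poklz,ftf,egr] -> 6 lines: ybhs poklz ftf egr kowy nbm
Hunk 3: at line 3 remove [egr] add [gncjp,czndo] -> 7 lines: ybhs poklz ftf gncjp czndo kowy nbm
Hunk 4: at line 4 remove [czndo,kowy] add [brlh,xjh] -> 7 lines: ybhs poklz ftf gncjp brlh xjh nbm
Hunk 5: at line 3 remove [brlh] add [xuyz,rswi,kuuty] -> 9 lines: ybhs poklz ftf gncjp xuyz rswi kuuty xjh nbm
Final line 9: nbm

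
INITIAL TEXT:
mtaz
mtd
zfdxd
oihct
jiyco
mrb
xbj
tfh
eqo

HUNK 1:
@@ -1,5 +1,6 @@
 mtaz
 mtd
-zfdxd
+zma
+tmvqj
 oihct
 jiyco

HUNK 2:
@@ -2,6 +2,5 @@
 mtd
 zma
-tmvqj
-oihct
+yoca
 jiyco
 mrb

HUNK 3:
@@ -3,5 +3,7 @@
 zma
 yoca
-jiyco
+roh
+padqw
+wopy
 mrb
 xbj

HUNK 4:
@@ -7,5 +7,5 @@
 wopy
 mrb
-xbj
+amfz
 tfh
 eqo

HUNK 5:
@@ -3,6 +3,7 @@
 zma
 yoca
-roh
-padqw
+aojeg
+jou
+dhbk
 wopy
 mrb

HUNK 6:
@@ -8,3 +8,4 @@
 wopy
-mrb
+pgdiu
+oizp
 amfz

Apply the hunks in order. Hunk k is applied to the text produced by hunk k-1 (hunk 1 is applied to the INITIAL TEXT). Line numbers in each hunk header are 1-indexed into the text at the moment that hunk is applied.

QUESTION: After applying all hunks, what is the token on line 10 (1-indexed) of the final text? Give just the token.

Hunk 1: at line 1 remove [zfdxd] add [zma,tmvqj] -> 10 lines: mtaz mtd zma tmvqj oihct jiyco mrb xbj tfh eqo
Hunk 2: at line 2 remove [tmvqj,oihct] add [yoca] -> 9 lines: mtaz mtd zma yoca jiyco mrb xbj tfh eqo
Hunk 3: at line 3 remove [jiyco] add [roh,padqw,wopy] -> 11 lines: mtaz mtd zma yoca roh padqw wopy mrb xbj tfh eqo
Hunk 4: at line 7 remove [xbj] add [amfz] -> 11 lines: mtaz mtd zma yoca roh padqw wopy mrb amfz tfh eqo
Hunk 5: at line 3 remove [roh,padqw] add [aojeg,jou,dhbk] -> 12 lines: mtaz mtd zma yoca aojeg jou dhbk wopy mrb amfz tfh eqo
Hunk 6: at line 8 remove [mrb] add [pgdiu,oizp] -> 13 lines: mtaz mtd zma yoca aojeg jou dhbk wopy pgdiu oizp amfz tfh eqo
Final line 10: oizp

Answer: oizp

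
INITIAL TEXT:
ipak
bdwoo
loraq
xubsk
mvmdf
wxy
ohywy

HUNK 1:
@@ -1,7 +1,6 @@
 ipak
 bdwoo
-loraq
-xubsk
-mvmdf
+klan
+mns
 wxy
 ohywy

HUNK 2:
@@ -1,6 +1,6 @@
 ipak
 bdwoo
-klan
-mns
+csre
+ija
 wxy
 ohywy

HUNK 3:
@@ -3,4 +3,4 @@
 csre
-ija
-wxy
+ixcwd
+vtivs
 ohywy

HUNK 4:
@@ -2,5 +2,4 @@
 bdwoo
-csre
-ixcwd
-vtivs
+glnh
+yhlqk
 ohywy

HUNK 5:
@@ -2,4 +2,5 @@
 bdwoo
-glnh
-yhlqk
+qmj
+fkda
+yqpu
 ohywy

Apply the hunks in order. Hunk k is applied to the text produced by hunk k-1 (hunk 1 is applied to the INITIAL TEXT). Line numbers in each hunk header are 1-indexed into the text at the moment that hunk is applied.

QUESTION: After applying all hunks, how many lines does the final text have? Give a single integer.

Answer: 6

Derivation:
Hunk 1: at line 1 remove [loraq,xubsk,mvmdf] add [klan,mns] -> 6 lines: ipak bdwoo klan mns wxy ohywy
Hunk 2: at line 1 remove [klan,mns] add [csre,ija] -> 6 lines: ipak bdwoo csre ija wxy ohywy
Hunk 3: at line 3 remove [ija,wxy] add [ixcwd,vtivs] -> 6 lines: ipak bdwoo csre ixcwd vtivs ohywy
Hunk 4: at line 2 remove [csre,ixcwd,vtivs] add [glnh,yhlqk] -> 5 lines: ipak bdwoo glnh yhlqk ohywy
Hunk 5: at line 2 remove [glnh,yhlqk] add [qmj,fkda,yqpu] -> 6 lines: ipak bdwoo qmj fkda yqpu ohywy
Final line count: 6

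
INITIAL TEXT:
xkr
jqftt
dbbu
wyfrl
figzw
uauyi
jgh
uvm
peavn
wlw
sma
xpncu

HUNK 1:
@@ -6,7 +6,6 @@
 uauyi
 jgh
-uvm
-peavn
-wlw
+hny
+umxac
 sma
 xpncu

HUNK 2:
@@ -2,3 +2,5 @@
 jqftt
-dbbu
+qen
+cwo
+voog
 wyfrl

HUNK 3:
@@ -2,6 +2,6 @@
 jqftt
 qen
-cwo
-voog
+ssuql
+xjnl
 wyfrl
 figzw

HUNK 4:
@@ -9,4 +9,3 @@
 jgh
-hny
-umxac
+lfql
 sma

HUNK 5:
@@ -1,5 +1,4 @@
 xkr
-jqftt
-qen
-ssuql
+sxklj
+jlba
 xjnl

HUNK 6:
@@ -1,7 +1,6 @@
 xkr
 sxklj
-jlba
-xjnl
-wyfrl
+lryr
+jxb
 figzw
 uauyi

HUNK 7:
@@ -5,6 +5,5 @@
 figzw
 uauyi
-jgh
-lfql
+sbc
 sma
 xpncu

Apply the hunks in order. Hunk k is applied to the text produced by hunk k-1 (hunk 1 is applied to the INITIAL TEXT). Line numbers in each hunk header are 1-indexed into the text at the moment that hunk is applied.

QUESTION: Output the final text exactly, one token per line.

Answer: xkr
sxklj
lryr
jxb
figzw
uauyi
sbc
sma
xpncu

Derivation:
Hunk 1: at line 6 remove [uvm,peavn,wlw] add [hny,umxac] -> 11 lines: xkr jqftt dbbu wyfrl figzw uauyi jgh hny umxac sma xpncu
Hunk 2: at line 2 remove [dbbu] add [qen,cwo,voog] -> 13 lines: xkr jqftt qen cwo voog wyfrl figzw uauyi jgh hny umxac sma xpncu
Hunk 3: at line 2 remove [cwo,voog] add [ssuql,xjnl] -> 13 lines: xkr jqftt qen ssuql xjnl wyfrl figzw uauyi jgh hny umxac sma xpncu
Hunk 4: at line 9 remove [hny,umxac] add [lfql] -> 12 lines: xkr jqftt qen ssuql xjnl wyfrl figzw uauyi jgh lfql sma xpncu
Hunk 5: at line 1 remove [jqftt,qen,ssuql] add [sxklj,jlba] -> 11 lines: xkr sxklj jlba xjnl wyfrl figzw uauyi jgh lfql sma xpncu
Hunk 6: at line 1 remove [jlba,xjnl,wyfrl] add [lryr,jxb] -> 10 lines: xkr sxklj lryr jxb figzw uauyi jgh lfql sma xpncu
Hunk 7: at line 5 remove [jgh,lfql] add [sbc] -> 9 lines: xkr sxklj lryr jxb figzw uauyi sbc sma xpncu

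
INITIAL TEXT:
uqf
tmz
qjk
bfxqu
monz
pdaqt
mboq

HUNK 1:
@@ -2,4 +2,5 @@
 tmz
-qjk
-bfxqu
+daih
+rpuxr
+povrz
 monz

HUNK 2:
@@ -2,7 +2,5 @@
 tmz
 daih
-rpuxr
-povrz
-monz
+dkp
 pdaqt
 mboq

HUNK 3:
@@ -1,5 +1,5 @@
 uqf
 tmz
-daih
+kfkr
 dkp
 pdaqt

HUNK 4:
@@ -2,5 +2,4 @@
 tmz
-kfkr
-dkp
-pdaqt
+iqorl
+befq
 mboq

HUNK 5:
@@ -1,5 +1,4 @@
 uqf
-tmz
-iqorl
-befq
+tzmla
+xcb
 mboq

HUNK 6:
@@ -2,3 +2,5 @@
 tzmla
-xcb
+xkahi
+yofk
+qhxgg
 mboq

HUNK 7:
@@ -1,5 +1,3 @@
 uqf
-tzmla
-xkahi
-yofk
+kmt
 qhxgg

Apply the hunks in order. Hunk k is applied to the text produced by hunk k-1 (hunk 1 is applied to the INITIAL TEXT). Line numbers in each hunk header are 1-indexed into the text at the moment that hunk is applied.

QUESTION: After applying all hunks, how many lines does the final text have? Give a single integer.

Hunk 1: at line 2 remove [qjk,bfxqu] add [daih,rpuxr,povrz] -> 8 lines: uqf tmz daih rpuxr povrz monz pdaqt mboq
Hunk 2: at line 2 remove [rpuxr,povrz,monz] add [dkp] -> 6 lines: uqf tmz daih dkp pdaqt mboq
Hunk 3: at line 1 remove [daih] add [kfkr] -> 6 lines: uqf tmz kfkr dkp pdaqt mboq
Hunk 4: at line 2 remove [kfkr,dkp,pdaqt] add [iqorl,befq] -> 5 lines: uqf tmz iqorl befq mboq
Hunk 5: at line 1 remove [tmz,iqorl,befq] add [tzmla,xcb] -> 4 lines: uqf tzmla xcb mboq
Hunk 6: at line 2 remove [xcb] add [xkahi,yofk,qhxgg] -> 6 lines: uqf tzmla xkahi yofk qhxgg mboq
Hunk 7: at line 1 remove [tzmla,xkahi,yofk] add [kmt] -> 4 lines: uqf kmt qhxgg mboq
Final line count: 4

Answer: 4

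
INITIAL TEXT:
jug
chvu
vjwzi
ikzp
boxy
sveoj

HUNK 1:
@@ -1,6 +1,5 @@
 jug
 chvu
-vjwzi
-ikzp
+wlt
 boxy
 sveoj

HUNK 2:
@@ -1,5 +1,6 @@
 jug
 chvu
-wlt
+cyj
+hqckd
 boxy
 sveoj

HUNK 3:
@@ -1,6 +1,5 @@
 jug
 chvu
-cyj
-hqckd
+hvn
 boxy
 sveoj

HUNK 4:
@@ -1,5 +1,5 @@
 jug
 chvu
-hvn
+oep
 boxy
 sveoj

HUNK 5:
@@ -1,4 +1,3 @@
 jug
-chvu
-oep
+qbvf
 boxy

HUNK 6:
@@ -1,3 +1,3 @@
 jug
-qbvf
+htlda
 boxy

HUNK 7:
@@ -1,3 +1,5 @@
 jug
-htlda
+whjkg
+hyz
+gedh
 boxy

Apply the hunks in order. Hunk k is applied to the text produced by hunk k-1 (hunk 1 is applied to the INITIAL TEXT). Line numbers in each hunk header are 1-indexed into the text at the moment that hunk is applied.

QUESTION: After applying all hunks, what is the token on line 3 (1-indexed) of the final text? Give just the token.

Answer: hyz

Derivation:
Hunk 1: at line 1 remove [vjwzi,ikzp] add [wlt] -> 5 lines: jug chvu wlt boxy sveoj
Hunk 2: at line 1 remove [wlt] add [cyj,hqckd] -> 6 lines: jug chvu cyj hqckd boxy sveoj
Hunk 3: at line 1 remove [cyj,hqckd] add [hvn] -> 5 lines: jug chvu hvn boxy sveoj
Hunk 4: at line 1 remove [hvn] add [oep] -> 5 lines: jug chvu oep boxy sveoj
Hunk 5: at line 1 remove [chvu,oep] add [qbvf] -> 4 lines: jug qbvf boxy sveoj
Hunk 6: at line 1 remove [qbvf] add [htlda] -> 4 lines: jug htlda boxy sveoj
Hunk 7: at line 1 remove [htlda] add [whjkg,hyz,gedh] -> 6 lines: jug whjkg hyz gedh boxy sveoj
Final line 3: hyz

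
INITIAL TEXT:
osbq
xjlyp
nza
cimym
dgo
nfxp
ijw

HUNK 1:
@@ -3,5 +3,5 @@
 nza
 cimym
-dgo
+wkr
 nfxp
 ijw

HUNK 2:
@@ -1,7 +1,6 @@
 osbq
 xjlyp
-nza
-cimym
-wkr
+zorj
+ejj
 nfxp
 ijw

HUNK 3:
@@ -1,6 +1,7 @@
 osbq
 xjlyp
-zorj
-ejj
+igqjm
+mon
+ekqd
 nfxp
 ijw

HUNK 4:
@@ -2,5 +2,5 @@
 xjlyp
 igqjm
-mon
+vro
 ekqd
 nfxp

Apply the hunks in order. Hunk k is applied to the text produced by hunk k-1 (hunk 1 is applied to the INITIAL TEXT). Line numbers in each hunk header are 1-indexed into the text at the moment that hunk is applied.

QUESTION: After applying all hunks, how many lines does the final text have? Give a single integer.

Answer: 7

Derivation:
Hunk 1: at line 3 remove [dgo] add [wkr] -> 7 lines: osbq xjlyp nza cimym wkr nfxp ijw
Hunk 2: at line 1 remove [nza,cimym,wkr] add [zorj,ejj] -> 6 lines: osbq xjlyp zorj ejj nfxp ijw
Hunk 3: at line 1 remove [zorj,ejj] add [igqjm,mon,ekqd] -> 7 lines: osbq xjlyp igqjm mon ekqd nfxp ijw
Hunk 4: at line 2 remove [mon] add [vro] -> 7 lines: osbq xjlyp igqjm vro ekqd nfxp ijw
Final line count: 7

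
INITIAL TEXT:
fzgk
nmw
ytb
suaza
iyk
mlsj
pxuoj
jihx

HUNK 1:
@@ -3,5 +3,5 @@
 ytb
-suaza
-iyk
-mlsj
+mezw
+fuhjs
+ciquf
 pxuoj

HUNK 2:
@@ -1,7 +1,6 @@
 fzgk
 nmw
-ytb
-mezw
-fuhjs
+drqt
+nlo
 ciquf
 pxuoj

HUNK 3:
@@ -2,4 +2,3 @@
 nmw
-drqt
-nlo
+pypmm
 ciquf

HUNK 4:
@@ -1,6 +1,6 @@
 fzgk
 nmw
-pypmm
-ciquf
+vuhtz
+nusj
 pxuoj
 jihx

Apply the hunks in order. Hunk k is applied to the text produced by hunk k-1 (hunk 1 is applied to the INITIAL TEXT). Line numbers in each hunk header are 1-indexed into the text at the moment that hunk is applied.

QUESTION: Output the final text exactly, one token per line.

Hunk 1: at line 3 remove [suaza,iyk,mlsj] add [mezw,fuhjs,ciquf] -> 8 lines: fzgk nmw ytb mezw fuhjs ciquf pxuoj jihx
Hunk 2: at line 1 remove [ytb,mezw,fuhjs] add [drqt,nlo] -> 7 lines: fzgk nmw drqt nlo ciquf pxuoj jihx
Hunk 3: at line 2 remove [drqt,nlo] add [pypmm] -> 6 lines: fzgk nmw pypmm ciquf pxuoj jihx
Hunk 4: at line 1 remove [pypmm,ciquf] add [vuhtz,nusj] -> 6 lines: fzgk nmw vuhtz nusj pxuoj jihx

Answer: fzgk
nmw
vuhtz
nusj
pxuoj
jihx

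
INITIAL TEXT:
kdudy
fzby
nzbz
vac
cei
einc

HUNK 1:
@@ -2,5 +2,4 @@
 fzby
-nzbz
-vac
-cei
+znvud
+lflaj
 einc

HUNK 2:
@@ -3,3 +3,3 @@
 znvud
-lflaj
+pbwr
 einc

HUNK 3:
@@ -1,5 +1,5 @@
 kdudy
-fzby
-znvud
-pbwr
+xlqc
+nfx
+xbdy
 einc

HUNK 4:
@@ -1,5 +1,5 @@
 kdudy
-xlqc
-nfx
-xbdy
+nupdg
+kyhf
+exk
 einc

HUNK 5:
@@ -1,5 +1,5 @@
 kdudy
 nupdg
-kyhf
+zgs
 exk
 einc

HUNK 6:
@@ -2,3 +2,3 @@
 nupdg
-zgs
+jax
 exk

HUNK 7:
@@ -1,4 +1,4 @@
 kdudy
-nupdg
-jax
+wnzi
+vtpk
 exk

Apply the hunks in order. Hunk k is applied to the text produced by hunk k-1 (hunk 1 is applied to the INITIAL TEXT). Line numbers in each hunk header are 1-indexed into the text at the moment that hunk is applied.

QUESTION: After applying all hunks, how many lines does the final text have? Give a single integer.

Answer: 5

Derivation:
Hunk 1: at line 2 remove [nzbz,vac,cei] add [znvud,lflaj] -> 5 lines: kdudy fzby znvud lflaj einc
Hunk 2: at line 3 remove [lflaj] add [pbwr] -> 5 lines: kdudy fzby znvud pbwr einc
Hunk 3: at line 1 remove [fzby,znvud,pbwr] add [xlqc,nfx,xbdy] -> 5 lines: kdudy xlqc nfx xbdy einc
Hunk 4: at line 1 remove [xlqc,nfx,xbdy] add [nupdg,kyhf,exk] -> 5 lines: kdudy nupdg kyhf exk einc
Hunk 5: at line 1 remove [kyhf] add [zgs] -> 5 lines: kdudy nupdg zgs exk einc
Hunk 6: at line 2 remove [zgs] add [jax] -> 5 lines: kdudy nupdg jax exk einc
Hunk 7: at line 1 remove [nupdg,jax] add [wnzi,vtpk] -> 5 lines: kdudy wnzi vtpk exk einc
Final line count: 5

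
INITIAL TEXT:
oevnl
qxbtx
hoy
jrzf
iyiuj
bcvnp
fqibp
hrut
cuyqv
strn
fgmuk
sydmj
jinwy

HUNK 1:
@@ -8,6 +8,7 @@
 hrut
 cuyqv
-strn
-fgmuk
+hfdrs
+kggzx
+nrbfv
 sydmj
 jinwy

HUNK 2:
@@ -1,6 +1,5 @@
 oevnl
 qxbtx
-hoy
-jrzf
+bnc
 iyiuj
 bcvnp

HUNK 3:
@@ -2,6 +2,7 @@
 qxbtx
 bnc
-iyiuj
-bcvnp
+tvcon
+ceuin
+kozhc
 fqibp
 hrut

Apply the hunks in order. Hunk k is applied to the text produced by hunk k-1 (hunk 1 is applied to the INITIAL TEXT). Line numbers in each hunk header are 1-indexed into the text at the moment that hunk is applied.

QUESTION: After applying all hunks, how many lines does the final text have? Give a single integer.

Answer: 14

Derivation:
Hunk 1: at line 8 remove [strn,fgmuk] add [hfdrs,kggzx,nrbfv] -> 14 lines: oevnl qxbtx hoy jrzf iyiuj bcvnp fqibp hrut cuyqv hfdrs kggzx nrbfv sydmj jinwy
Hunk 2: at line 1 remove [hoy,jrzf] add [bnc] -> 13 lines: oevnl qxbtx bnc iyiuj bcvnp fqibp hrut cuyqv hfdrs kggzx nrbfv sydmj jinwy
Hunk 3: at line 2 remove [iyiuj,bcvnp] add [tvcon,ceuin,kozhc] -> 14 lines: oevnl qxbtx bnc tvcon ceuin kozhc fqibp hrut cuyqv hfdrs kggzx nrbfv sydmj jinwy
Final line count: 14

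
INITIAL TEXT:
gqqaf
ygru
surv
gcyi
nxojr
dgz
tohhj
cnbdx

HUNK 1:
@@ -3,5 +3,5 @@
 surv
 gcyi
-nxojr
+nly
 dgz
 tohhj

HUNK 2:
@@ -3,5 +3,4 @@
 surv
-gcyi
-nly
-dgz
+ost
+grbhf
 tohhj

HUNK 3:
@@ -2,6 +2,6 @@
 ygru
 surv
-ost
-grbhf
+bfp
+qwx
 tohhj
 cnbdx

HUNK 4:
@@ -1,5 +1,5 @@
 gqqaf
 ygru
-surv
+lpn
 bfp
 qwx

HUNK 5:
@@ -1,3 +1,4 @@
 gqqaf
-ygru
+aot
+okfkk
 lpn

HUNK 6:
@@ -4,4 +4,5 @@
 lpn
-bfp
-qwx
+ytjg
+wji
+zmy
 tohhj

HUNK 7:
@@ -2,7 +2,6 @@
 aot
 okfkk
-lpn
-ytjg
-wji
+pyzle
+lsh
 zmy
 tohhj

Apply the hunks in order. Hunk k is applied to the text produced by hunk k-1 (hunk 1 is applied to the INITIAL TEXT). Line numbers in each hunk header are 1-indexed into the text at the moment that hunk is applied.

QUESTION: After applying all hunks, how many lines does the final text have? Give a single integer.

Answer: 8

Derivation:
Hunk 1: at line 3 remove [nxojr] add [nly] -> 8 lines: gqqaf ygru surv gcyi nly dgz tohhj cnbdx
Hunk 2: at line 3 remove [gcyi,nly,dgz] add [ost,grbhf] -> 7 lines: gqqaf ygru surv ost grbhf tohhj cnbdx
Hunk 3: at line 2 remove [ost,grbhf] add [bfp,qwx] -> 7 lines: gqqaf ygru surv bfp qwx tohhj cnbdx
Hunk 4: at line 1 remove [surv] add [lpn] -> 7 lines: gqqaf ygru lpn bfp qwx tohhj cnbdx
Hunk 5: at line 1 remove [ygru] add [aot,okfkk] -> 8 lines: gqqaf aot okfkk lpn bfp qwx tohhj cnbdx
Hunk 6: at line 4 remove [bfp,qwx] add [ytjg,wji,zmy] -> 9 lines: gqqaf aot okfkk lpn ytjg wji zmy tohhj cnbdx
Hunk 7: at line 2 remove [lpn,ytjg,wji] add [pyzle,lsh] -> 8 lines: gqqaf aot okfkk pyzle lsh zmy tohhj cnbdx
Final line count: 8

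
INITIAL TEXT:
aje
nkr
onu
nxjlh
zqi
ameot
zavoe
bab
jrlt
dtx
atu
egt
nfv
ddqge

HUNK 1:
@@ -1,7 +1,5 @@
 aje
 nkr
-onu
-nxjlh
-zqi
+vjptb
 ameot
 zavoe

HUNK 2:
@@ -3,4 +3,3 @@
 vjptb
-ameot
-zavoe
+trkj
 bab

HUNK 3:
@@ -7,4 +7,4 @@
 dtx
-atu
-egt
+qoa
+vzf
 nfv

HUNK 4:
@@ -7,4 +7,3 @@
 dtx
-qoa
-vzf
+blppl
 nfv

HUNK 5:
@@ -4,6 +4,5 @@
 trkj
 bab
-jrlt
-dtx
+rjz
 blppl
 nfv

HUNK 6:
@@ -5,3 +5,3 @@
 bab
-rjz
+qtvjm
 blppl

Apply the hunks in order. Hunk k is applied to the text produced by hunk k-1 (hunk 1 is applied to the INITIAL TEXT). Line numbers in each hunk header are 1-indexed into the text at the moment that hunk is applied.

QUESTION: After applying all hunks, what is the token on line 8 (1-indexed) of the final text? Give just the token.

Hunk 1: at line 1 remove [onu,nxjlh,zqi] add [vjptb] -> 12 lines: aje nkr vjptb ameot zavoe bab jrlt dtx atu egt nfv ddqge
Hunk 2: at line 3 remove [ameot,zavoe] add [trkj] -> 11 lines: aje nkr vjptb trkj bab jrlt dtx atu egt nfv ddqge
Hunk 3: at line 7 remove [atu,egt] add [qoa,vzf] -> 11 lines: aje nkr vjptb trkj bab jrlt dtx qoa vzf nfv ddqge
Hunk 4: at line 7 remove [qoa,vzf] add [blppl] -> 10 lines: aje nkr vjptb trkj bab jrlt dtx blppl nfv ddqge
Hunk 5: at line 4 remove [jrlt,dtx] add [rjz] -> 9 lines: aje nkr vjptb trkj bab rjz blppl nfv ddqge
Hunk 6: at line 5 remove [rjz] add [qtvjm] -> 9 lines: aje nkr vjptb trkj bab qtvjm blppl nfv ddqge
Final line 8: nfv

Answer: nfv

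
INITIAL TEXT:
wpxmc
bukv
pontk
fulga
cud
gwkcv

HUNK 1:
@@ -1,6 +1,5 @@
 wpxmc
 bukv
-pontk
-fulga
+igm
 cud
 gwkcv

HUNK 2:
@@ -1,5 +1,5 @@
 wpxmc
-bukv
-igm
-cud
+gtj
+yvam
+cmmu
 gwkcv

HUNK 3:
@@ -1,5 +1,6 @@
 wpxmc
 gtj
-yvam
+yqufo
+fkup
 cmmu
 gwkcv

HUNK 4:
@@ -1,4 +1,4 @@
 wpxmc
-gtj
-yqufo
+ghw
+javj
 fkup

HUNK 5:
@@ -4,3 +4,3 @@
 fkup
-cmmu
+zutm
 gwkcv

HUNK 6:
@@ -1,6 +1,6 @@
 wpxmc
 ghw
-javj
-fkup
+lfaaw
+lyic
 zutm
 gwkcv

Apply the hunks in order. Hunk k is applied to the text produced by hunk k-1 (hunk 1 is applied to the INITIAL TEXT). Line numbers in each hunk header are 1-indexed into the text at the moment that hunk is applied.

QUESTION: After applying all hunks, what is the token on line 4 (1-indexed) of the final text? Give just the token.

Hunk 1: at line 1 remove [pontk,fulga] add [igm] -> 5 lines: wpxmc bukv igm cud gwkcv
Hunk 2: at line 1 remove [bukv,igm,cud] add [gtj,yvam,cmmu] -> 5 lines: wpxmc gtj yvam cmmu gwkcv
Hunk 3: at line 1 remove [yvam] add [yqufo,fkup] -> 6 lines: wpxmc gtj yqufo fkup cmmu gwkcv
Hunk 4: at line 1 remove [gtj,yqufo] add [ghw,javj] -> 6 lines: wpxmc ghw javj fkup cmmu gwkcv
Hunk 5: at line 4 remove [cmmu] add [zutm] -> 6 lines: wpxmc ghw javj fkup zutm gwkcv
Hunk 6: at line 1 remove [javj,fkup] add [lfaaw,lyic] -> 6 lines: wpxmc ghw lfaaw lyic zutm gwkcv
Final line 4: lyic

Answer: lyic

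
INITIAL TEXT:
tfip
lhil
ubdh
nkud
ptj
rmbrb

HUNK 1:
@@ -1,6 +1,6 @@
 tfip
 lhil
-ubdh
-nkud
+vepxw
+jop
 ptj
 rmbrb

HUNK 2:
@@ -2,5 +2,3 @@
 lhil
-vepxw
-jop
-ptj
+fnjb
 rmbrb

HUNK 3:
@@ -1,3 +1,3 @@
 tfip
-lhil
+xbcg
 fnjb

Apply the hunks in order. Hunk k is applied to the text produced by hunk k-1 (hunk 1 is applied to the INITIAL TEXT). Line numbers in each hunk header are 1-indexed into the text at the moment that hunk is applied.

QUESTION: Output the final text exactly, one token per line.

Answer: tfip
xbcg
fnjb
rmbrb

Derivation:
Hunk 1: at line 1 remove [ubdh,nkud] add [vepxw,jop] -> 6 lines: tfip lhil vepxw jop ptj rmbrb
Hunk 2: at line 2 remove [vepxw,jop,ptj] add [fnjb] -> 4 lines: tfip lhil fnjb rmbrb
Hunk 3: at line 1 remove [lhil] add [xbcg] -> 4 lines: tfip xbcg fnjb rmbrb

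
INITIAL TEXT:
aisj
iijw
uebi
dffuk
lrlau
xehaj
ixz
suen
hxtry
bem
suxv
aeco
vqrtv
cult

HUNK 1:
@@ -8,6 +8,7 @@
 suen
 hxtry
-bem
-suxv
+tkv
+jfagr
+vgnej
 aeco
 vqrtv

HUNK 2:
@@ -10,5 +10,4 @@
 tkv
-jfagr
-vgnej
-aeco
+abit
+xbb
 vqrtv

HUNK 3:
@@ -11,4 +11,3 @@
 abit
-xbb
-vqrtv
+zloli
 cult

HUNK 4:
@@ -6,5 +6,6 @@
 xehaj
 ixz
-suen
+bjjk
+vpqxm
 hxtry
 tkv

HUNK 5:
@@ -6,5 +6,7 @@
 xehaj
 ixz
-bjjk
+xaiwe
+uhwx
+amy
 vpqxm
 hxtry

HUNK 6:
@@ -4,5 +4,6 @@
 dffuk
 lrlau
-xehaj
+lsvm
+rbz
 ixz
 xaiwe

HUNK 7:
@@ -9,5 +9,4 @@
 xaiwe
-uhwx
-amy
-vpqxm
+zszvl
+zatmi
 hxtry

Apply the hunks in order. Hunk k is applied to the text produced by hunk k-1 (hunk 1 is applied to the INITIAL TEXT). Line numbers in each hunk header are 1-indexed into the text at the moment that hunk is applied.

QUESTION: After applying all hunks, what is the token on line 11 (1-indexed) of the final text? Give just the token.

Hunk 1: at line 8 remove [bem,suxv] add [tkv,jfagr,vgnej] -> 15 lines: aisj iijw uebi dffuk lrlau xehaj ixz suen hxtry tkv jfagr vgnej aeco vqrtv cult
Hunk 2: at line 10 remove [jfagr,vgnej,aeco] add [abit,xbb] -> 14 lines: aisj iijw uebi dffuk lrlau xehaj ixz suen hxtry tkv abit xbb vqrtv cult
Hunk 3: at line 11 remove [xbb,vqrtv] add [zloli] -> 13 lines: aisj iijw uebi dffuk lrlau xehaj ixz suen hxtry tkv abit zloli cult
Hunk 4: at line 6 remove [suen] add [bjjk,vpqxm] -> 14 lines: aisj iijw uebi dffuk lrlau xehaj ixz bjjk vpqxm hxtry tkv abit zloli cult
Hunk 5: at line 6 remove [bjjk] add [xaiwe,uhwx,amy] -> 16 lines: aisj iijw uebi dffuk lrlau xehaj ixz xaiwe uhwx amy vpqxm hxtry tkv abit zloli cult
Hunk 6: at line 4 remove [xehaj] add [lsvm,rbz] -> 17 lines: aisj iijw uebi dffuk lrlau lsvm rbz ixz xaiwe uhwx amy vpqxm hxtry tkv abit zloli cult
Hunk 7: at line 9 remove [uhwx,amy,vpqxm] add [zszvl,zatmi] -> 16 lines: aisj iijw uebi dffuk lrlau lsvm rbz ixz xaiwe zszvl zatmi hxtry tkv abit zloli cult
Final line 11: zatmi

Answer: zatmi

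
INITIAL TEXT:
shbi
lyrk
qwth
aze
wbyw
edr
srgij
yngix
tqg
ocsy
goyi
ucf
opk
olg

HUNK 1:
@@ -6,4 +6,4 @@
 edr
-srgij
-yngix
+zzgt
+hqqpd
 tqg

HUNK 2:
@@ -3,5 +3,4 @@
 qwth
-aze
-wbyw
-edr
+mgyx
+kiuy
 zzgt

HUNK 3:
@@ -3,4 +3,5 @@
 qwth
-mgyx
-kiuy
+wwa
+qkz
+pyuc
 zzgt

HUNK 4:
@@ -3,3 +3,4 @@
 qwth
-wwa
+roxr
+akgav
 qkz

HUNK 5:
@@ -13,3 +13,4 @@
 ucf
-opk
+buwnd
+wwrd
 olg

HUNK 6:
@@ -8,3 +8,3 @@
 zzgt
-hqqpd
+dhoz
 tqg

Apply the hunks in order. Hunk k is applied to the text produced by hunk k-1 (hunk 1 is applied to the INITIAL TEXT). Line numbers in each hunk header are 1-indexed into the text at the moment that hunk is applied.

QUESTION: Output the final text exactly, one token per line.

Hunk 1: at line 6 remove [srgij,yngix] add [zzgt,hqqpd] -> 14 lines: shbi lyrk qwth aze wbyw edr zzgt hqqpd tqg ocsy goyi ucf opk olg
Hunk 2: at line 3 remove [aze,wbyw,edr] add [mgyx,kiuy] -> 13 lines: shbi lyrk qwth mgyx kiuy zzgt hqqpd tqg ocsy goyi ucf opk olg
Hunk 3: at line 3 remove [mgyx,kiuy] add [wwa,qkz,pyuc] -> 14 lines: shbi lyrk qwth wwa qkz pyuc zzgt hqqpd tqg ocsy goyi ucf opk olg
Hunk 4: at line 3 remove [wwa] add [roxr,akgav] -> 15 lines: shbi lyrk qwth roxr akgav qkz pyuc zzgt hqqpd tqg ocsy goyi ucf opk olg
Hunk 5: at line 13 remove [opk] add [buwnd,wwrd] -> 16 lines: shbi lyrk qwth roxr akgav qkz pyuc zzgt hqqpd tqg ocsy goyi ucf buwnd wwrd olg
Hunk 6: at line 8 remove [hqqpd] add [dhoz] -> 16 lines: shbi lyrk qwth roxr akgav qkz pyuc zzgt dhoz tqg ocsy goyi ucf buwnd wwrd olg

Answer: shbi
lyrk
qwth
roxr
akgav
qkz
pyuc
zzgt
dhoz
tqg
ocsy
goyi
ucf
buwnd
wwrd
olg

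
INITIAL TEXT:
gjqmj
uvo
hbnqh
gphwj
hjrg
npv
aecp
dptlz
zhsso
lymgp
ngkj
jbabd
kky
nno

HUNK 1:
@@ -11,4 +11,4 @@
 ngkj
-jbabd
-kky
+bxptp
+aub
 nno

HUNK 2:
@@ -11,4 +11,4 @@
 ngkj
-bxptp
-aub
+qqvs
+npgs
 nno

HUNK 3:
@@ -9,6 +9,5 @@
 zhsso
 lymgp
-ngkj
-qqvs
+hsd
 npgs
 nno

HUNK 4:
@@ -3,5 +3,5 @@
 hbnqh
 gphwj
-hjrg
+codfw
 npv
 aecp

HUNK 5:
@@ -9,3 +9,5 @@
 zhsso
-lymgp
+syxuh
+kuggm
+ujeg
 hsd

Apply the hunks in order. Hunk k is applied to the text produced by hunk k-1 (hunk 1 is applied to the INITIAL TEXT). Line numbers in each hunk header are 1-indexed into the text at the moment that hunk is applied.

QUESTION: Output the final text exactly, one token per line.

Answer: gjqmj
uvo
hbnqh
gphwj
codfw
npv
aecp
dptlz
zhsso
syxuh
kuggm
ujeg
hsd
npgs
nno

Derivation:
Hunk 1: at line 11 remove [jbabd,kky] add [bxptp,aub] -> 14 lines: gjqmj uvo hbnqh gphwj hjrg npv aecp dptlz zhsso lymgp ngkj bxptp aub nno
Hunk 2: at line 11 remove [bxptp,aub] add [qqvs,npgs] -> 14 lines: gjqmj uvo hbnqh gphwj hjrg npv aecp dptlz zhsso lymgp ngkj qqvs npgs nno
Hunk 3: at line 9 remove [ngkj,qqvs] add [hsd] -> 13 lines: gjqmj uvo hbnqh gphwj hjrg npv aecp dptlz zhsso lymgp hsd npgs nno
Hunk 4: at line 3 remove [hjrg] add [codfw] -> 13 lines: gjqmj uvo hbnqh gphwj codfw npv aecp dptlz zhsso lymgp hsd npgs nno
Hunk 5: at line 9 remove [lymgp] add [syxuh,kuggm,ujeg] -> 15 lines: gjqmj uvo hbnqh gphwj codfw npv aecp dptlz zhsso syxuh kuggm ujeg hsd npgs nno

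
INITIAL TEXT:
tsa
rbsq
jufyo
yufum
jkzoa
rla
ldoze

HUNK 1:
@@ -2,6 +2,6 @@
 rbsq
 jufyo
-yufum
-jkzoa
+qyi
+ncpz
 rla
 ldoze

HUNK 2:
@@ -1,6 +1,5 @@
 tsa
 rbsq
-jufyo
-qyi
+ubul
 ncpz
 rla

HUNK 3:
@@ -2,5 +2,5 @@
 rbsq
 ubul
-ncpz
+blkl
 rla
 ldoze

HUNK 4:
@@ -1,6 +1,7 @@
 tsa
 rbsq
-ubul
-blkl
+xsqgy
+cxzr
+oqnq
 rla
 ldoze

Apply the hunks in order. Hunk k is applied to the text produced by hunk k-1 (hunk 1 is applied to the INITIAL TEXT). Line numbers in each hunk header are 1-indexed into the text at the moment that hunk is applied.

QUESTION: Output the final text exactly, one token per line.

Answer: tsa
rbsq
xsqgy
cxzr
oqnq
rla
ldoze

Derivation:
Hunk 1: at line 2 remove [yufum,jkzoa] add [qyi,ncpz] -> 7 lines: tsa rbsq jufyo qyi ncpz rla ldoze
Hunk 2: at line 1 remove [jufyo,qyi] add [ubul] -> 6 lines: tsa rbsq ubul ncpz rla ldoze
Hunk 3: at line 2 remove [ncpz] add [blkl] -> 6 lines: tsa rbsq ubul blkl rla ldoze
Hunk 4: at line 1 remove [ubul,blkl] add [xsqgy,cxzr,oqnq] -> 7 lines: tsa rbsq xsqgy cxzr oqnq rla ldoze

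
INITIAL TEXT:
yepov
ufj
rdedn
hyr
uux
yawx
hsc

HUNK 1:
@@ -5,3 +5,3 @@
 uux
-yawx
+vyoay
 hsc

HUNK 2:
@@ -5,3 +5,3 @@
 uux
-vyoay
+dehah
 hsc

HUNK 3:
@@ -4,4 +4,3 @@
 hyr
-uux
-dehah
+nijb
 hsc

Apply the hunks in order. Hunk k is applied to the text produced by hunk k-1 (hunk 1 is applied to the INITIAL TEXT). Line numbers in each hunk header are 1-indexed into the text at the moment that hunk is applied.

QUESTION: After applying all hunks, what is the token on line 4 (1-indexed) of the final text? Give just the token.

Hunk 1: at line 5 remove [yawx] add [vyoay] -> 7 lines: yepov ufj rdedn hyr uux vyoay hsc
Hunk 2: at line 5 remove [vyoay] add [dehah] -> 7 lines: yepov ufj rdedn hyr uux dehah hsc
Hunk 3: at line 4 remove [uux,dehah] add [nijb] -> 6 lines: yepov ufj rdedn hyr nijb hsc
Final line 4: hyr

Answer: hyr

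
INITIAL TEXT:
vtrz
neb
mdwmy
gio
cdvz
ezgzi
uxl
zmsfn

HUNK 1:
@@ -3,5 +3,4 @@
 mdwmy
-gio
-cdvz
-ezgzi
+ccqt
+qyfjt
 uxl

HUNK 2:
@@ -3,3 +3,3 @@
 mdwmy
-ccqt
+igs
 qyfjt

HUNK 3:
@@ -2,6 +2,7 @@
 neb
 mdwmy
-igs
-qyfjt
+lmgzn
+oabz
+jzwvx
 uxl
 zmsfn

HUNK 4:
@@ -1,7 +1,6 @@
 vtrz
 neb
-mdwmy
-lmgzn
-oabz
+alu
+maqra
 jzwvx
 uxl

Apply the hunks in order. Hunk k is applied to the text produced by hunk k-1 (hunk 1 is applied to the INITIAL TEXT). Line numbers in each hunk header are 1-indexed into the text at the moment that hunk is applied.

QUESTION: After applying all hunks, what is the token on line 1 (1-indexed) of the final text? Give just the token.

Hunk 1: at line 3 remove [gio,cdvz,ezgzi] add [ccqt,qyfjt] -> 7 lines: vtrz neb mdwmy ccqt qyfjt uxl zmsfn
Hunk 2: at line 3 remove [ccqt] add [igs] -> 7 lines: vtrz neb mdwmy igs qyfjt uxl zmsfn
Hunk 3: at line 2 remove [igs,qyfjt] add [lmgzn,oabz,jzwvx] -> 8 lines: vtrz neb mdwmy lmgzn oabz jzwvx uxl zmsfn
Hunk 4: at line 1 remove [mdwmy,lmgzn,oabz] add [alu,maqra] -> 7 lines: vtrz neb alu maqra jzwvx uxl zmsfn
Final line 1: vtrz

Answer: vtrz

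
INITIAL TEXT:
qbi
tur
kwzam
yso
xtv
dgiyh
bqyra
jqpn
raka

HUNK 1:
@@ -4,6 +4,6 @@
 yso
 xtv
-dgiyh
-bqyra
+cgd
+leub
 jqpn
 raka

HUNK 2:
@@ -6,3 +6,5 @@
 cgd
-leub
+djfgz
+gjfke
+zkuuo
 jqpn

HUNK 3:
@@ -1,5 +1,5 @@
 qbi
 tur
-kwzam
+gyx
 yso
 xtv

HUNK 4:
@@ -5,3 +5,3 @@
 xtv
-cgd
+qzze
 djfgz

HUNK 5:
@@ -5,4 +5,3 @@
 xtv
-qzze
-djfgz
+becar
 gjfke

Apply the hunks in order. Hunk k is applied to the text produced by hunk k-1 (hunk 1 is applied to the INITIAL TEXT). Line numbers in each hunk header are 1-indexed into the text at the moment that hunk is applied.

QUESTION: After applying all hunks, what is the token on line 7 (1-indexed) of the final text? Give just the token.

Answer: gjfke

Derivation:
Hunk 1: at line 4 remove [dgiyh,bqyra] add [cgd,leub] -> 9 lines: qbi tur kwzam yso xtv cgd leub jqpn raka
Hunk 2: at line 6 remove [leub] add [djfgz,gjfke,zkuuo] -> 11 lines: qbi tur kwzam yso xtv cgd djfgz gjfke zkuuo jqpn raka
Hunk 3: at line 1 remove [kwzam] add [gyx] -> 11 lines: qbi tur gyx yso xtv cgd djfgz gjfke zkuuo jqpn raka
Hunk 4: at line 5 remove [cgd] add [qzze] -> 11 lines: qbi tur gyx yso xtv qzze djfgz gjfke zkuuo jqpn raka
Hunk 5: at line 5 remove [qzze,djfgz] add [becar] -> 10 lines: qbi tur gyx yso xtv becar gjfke zkuuo jqpn raka
Final line 7: gjfke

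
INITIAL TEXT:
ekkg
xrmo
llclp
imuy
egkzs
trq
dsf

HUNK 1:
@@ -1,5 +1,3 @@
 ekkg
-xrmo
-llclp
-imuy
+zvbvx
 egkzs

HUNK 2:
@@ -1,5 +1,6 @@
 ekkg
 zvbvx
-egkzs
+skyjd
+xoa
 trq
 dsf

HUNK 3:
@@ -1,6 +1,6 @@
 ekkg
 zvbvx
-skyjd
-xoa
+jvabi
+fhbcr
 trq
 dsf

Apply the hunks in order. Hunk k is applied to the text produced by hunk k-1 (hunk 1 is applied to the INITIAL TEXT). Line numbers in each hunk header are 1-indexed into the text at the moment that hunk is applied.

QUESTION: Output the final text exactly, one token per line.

Answer: ekkg
zvbvx
jvabi
fhbcr
trq
dsf

Derivation:
Hunk 1: at line 1 remove [xrmo,llclp,imuy] add [zvbvx] -> 5 lines: ekkg zvbvx egkzs trq dsf
Hunk 2: at line 1 remove [egkzs] add [skyjd,xoa] -> 6 lines: ekkg zvbvx skyjd xoa trq dsf
Hunk 3: at line 1 remove [skyjd,xoa] add [jvabi,fhbcr] -> 6 lines: ekkg zvbvx jvabi fhbcr trq dsf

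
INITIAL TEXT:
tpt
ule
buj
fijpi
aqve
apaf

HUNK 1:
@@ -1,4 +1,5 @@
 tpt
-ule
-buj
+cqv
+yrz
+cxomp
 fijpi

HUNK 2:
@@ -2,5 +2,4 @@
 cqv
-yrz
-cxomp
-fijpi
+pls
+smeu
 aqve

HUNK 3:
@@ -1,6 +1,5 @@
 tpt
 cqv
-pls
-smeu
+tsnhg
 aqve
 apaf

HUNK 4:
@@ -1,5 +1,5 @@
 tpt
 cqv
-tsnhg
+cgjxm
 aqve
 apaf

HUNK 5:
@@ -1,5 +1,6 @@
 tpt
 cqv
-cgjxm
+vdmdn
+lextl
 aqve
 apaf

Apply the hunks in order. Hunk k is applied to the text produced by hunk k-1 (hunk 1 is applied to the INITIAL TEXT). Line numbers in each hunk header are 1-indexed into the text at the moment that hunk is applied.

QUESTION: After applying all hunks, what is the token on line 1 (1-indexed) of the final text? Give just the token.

Hunk 1: at line 1 remove [ule,buj] add [cqv,yrz,cxomp] -> 7 lines: tpt cqv yrz cxomp fijpi aqve apaf
Hunk 2: at line 2 remove [yrz,cxomp,fijpi] add [pls,smeu] -> 6 lines: tpt cqv pls smeu aqve apaf
Hunk 3: at line 1 remove [pls,smeu] add [tsnhg] -> 5 lines: tpt cqv tsnhg aqve apaf
Hunk 4: at line 1 remove [tsnhg] add [cgjxm] -> 5 lines: tpt cqv cgjxm aqve apaf
Hunk 5: at line 1 remove [cgjxm] add [vdmdn,lextl] -> 6 lines: tpt cqv vdmdn lextl aqve apaf
Final line 1: tpt

Answer: tpt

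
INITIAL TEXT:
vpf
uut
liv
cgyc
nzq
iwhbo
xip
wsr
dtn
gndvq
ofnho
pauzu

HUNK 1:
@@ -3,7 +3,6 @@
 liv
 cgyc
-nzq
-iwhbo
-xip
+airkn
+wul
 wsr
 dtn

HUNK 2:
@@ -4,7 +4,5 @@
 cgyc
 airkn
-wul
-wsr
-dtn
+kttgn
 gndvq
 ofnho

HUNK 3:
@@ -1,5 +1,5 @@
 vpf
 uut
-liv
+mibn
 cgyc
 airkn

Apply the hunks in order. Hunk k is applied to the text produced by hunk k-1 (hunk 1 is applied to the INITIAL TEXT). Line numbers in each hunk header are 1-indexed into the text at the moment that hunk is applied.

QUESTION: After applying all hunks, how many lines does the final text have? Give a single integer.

Answer: 9

Derivation:
Hunk 1: at line 3 remove [nzq,iwhbo,xip] add [airkn,wul] -> 11 lines: vpf uut liv cgyc airkn wul wsr dtn gndvq ofnho pauzu
Hunk 2: at line 4 remove [wul,wsr,dtn] add [kttgn] -> 9 lines: vpf uut liv cgyc airkn kttgn gndvq ofnho pauzu
Hunk 3: at line 1 remove [liv] add [mibn] -> 9 lines: vpf uut mibn cgyc airkn kttgn gndvq ofnho pauzu
Final line count: 9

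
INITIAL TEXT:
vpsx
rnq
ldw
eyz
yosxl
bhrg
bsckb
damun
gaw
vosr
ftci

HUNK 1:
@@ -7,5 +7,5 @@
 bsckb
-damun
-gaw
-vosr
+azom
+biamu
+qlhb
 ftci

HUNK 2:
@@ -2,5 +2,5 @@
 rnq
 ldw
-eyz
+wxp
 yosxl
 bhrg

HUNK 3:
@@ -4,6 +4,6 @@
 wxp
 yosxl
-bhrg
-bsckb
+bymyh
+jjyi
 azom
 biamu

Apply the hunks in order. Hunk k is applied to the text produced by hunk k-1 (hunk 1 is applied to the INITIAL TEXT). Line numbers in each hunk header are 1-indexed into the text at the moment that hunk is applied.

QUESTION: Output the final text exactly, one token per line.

Answer: vpsx
rnq
ldw
wxp
yosxl
bymyh
jjyi
azom
biamu
qlhb
ftci

Derivation:
Hunk 1: at line 7 remove [damun,gaw,vosr] add [azom,biamu,qlhb] -> 11 lines: vpsx rnq ldw eyz yosxl bhrg bsckb azom biamu qlhb ftci
Hunk 2: at line 2 remove [eyz] add [wxp] -> 11 lines: vpsx rnq ldw wxp yosxl bhrg bsckb azom biamu qlhb ftci
Hunk 3: at line 4 remove [bhrg,bsckb] add [bymyh,jjyi] -> 11 lines: vpsx rnq ldw wxp yosxl bymyh jjyi azom biamu qlhb ftci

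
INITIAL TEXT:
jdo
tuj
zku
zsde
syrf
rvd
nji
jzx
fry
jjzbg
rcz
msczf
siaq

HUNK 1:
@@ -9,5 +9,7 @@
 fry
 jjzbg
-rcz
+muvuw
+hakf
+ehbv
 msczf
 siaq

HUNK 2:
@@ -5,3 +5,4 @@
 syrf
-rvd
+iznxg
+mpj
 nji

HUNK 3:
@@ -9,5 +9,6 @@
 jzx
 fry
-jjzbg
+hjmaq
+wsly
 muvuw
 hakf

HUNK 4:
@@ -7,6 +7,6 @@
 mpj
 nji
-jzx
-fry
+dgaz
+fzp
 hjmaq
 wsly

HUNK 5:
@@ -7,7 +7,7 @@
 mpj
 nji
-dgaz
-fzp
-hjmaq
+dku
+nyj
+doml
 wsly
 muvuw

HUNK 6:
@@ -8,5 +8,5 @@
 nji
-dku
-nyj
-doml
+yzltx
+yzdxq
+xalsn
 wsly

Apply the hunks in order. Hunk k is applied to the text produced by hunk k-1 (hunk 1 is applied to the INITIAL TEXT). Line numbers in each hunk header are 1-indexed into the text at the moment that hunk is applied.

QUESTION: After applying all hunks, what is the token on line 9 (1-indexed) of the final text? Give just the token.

Hunk 1: at line 9 remove [rcz] add [muvuw,hakf,ehbv] -> 15 lines: jdo tuj zku zsde syrf rvd nji jzx fry jjzbg muvuw hakf ehbv msczf siaq
Hunk 2: at line 5 remove [rvd] add [iznxg,mpj] -> 16 lines: jdo tuj zku zsde syrf iznxg mpj nji jzx fry jjzbg muvuw hakf ehbv msczf siaq
Hunk 3: at line 9 remove [jjzbg] add [hjmaq,wsly] -> 17 lines: jdo tuj zku zsde syrf iznxg mpj nji jzx fry hjmaq wsly muvuw hakf ehbv msczf siaq
Hunk 4: at line 7 remove [jzx,fry] add [dgaz,fzp] -> 17 lines: jdo tuj zku zsde syrf iznxg mpj nji dgaz fzp hjmaq wsly muvuw hakf ehbv msczf siaq
Hunk 5: at line 7 remove [dgaz,fzp,hjmaq] add [dku,nyj,doml] -> 17 lines: jdo tuj zku zsde syrf iznxg mpj nji dku nyj doml wsly muvuw hakf ehbv msczf siaq
Hunk 6: at line 8 remove [dku,nyj,doml] add [yzltx,yzdxq,xalsn] -> 17 lines: jdo tuj zku zsde syrf iznxg mpj nji yzltx yzdxq xalsn wsly muvuw hakf ehbv msczf siaq
Final line 9: yzltx

Answer: yzltx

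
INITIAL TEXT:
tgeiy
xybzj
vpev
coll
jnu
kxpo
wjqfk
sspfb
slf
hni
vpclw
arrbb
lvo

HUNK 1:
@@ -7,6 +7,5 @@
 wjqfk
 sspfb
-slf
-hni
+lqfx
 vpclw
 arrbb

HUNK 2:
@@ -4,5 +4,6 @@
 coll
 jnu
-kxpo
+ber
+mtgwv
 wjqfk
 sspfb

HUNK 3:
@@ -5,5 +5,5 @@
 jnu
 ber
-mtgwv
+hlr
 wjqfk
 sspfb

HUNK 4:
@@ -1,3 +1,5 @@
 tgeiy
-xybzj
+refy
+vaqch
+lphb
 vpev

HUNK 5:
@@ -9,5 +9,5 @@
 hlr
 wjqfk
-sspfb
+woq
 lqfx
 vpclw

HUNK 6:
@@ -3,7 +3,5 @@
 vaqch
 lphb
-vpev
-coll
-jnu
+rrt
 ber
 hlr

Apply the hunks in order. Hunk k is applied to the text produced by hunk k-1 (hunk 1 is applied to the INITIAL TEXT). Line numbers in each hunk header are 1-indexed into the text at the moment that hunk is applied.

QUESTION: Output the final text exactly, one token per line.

Answer: tgeiy
refy
vaqch
lphb
rrt
ber
hlr
wjqfk
woq
lqfx
vpclw
arrbb
lvo

Derivation:
Hunk 1: at line 7 remove [slf,hni] add [lqfx] -> 12 lines: tgeiy xybzj vpev coll jnu kxpo wjqfk sspfb lqfx vpclw arrbb lvo
Hunk 2: at line 4 remove [kxpo] add [ber,mtgwv] -> 13 lines: tgeiy xybzj vpev coll jnu ber mtgwv wjqfk sspfb lqfx vpclw arrbb lvo
Hunk 3: at line 5 remove [mtgwv] add [hlr] -> 13 lines: tgeiy xybzj vpev coll jnu ber hlr wjqfk sspfb lqfx vpclw arrbb lvo
Hunk 4: at line 1 remove [xybzj] add [refy,vaqch,lphb] -> 15 lines: tgeiy refy vaqch lphb vpev coll jnu ber hlr wjqfk sspfb lqfx vpclw arrbb lvo
Hunk 5: at line 9 remove [sspfb] add [woq] -> 15 lines: tgeiy refy vaqch lphb vpev coll jnu ber hlr wjqfk woq lqfx vpclw arrbb lvo
Hunk 6: at line 3 remove [vpev,coll,jnu] add [rrt] -> 13 lines: tgeiy refy vaqch lphb rrt ber hlr wjqfk woq lqfx vpclw arrbb lvo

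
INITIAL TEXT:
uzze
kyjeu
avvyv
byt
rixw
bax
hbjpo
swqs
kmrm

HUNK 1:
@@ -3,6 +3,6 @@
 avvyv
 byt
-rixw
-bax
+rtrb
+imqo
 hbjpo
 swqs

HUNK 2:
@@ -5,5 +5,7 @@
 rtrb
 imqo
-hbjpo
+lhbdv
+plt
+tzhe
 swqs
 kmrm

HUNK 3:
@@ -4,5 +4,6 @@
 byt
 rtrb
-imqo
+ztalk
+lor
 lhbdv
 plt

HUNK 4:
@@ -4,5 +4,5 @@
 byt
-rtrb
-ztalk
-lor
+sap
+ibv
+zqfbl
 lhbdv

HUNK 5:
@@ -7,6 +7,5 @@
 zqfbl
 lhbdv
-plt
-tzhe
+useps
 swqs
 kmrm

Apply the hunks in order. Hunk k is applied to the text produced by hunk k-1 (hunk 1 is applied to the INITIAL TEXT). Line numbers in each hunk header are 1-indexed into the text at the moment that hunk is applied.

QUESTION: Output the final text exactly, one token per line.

Hunk 1: at line 3 remove [rixw,bax] add [rtrb,imqo] -> 9 lines: uzze kyjeu avvyv byt rtrb imqo hbjpo swqs kmrm
Hunk 2: at line 5 remove [hbjpo] add [lhbdv,plt,tzhe] -> 11 lines: uzze kyjeu avvyv byt rtrb imqo lhbdv plt tzhe swqs kmrm
Hunk 3: at line 4 remove [imqo] add [ztalk,lor] -> 12 lines: uzze kyjeu avvyv byt rtrb ztalk lor lhbdv plt tzhe swqs kmrm
Hunk 4: at line 4 remove [rtrb,ztalk,lor] add [sap,ibv,zqfbl] -> 12 lines: uzze kyjeu avvyv byt sap ibv zqfbl lhbdv plt tzhe swqs kmrm
Hunk 5: at line 7 remove [plt,tzhe] add [useps] -> 11 lines: uzze kyjeu avvyv byt sap ibv zqfbl lhbdv useps swqs kmrm

Answer: uzze
kyjeu
avvyv
byt
sap
ibv
zqfbl
lhbdv
useps
swqs
kmrm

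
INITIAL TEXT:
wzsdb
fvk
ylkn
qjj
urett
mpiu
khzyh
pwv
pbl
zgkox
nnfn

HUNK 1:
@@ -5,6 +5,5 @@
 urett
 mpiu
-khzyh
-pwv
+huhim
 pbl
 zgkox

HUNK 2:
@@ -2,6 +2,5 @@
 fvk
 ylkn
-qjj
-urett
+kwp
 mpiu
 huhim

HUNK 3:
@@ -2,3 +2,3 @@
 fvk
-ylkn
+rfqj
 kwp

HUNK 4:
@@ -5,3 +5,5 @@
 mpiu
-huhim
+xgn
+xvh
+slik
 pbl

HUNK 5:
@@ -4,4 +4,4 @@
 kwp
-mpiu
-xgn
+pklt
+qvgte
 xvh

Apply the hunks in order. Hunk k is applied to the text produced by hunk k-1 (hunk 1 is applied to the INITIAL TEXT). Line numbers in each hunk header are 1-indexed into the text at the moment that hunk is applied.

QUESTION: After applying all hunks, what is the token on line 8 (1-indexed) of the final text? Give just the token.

Hunk 1: at line 5 remove [khzyh,pwv] add [huhim] -> 10 lines: wzsdb fvk ylkn qjj urett mpiu huhim pbl zgkox nnfn
Hunk 2: at line 2 remove [qjj,urett] add [kwp] -> 9 lines: wzsdb fvk ylkn kwp mpiu huhim pbl zgkox nnfn
Hunk 3: at line 2 remove [ylkn] add [rfqj] -> 9 lines: wzsdb fvk rfqj kwp mpiu huhim pbl zgkox nnfn
Hunk 4: at line 5 remove [huhim] add [xgn,xvh,slik] -> 11 lines: wzsdb fvk rfqj kwp mpiu xgn xvh slik pbl zgkox nnfn
Hunk 5: at line 4 remove [mpiu,xgn] add [pklt,qvgte] -> 11 lines: wzsdb fvk rfqj kwp pklt qvgte xvh slik pbl zgkox nnfn
Final line 8: slik

Answer: slik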